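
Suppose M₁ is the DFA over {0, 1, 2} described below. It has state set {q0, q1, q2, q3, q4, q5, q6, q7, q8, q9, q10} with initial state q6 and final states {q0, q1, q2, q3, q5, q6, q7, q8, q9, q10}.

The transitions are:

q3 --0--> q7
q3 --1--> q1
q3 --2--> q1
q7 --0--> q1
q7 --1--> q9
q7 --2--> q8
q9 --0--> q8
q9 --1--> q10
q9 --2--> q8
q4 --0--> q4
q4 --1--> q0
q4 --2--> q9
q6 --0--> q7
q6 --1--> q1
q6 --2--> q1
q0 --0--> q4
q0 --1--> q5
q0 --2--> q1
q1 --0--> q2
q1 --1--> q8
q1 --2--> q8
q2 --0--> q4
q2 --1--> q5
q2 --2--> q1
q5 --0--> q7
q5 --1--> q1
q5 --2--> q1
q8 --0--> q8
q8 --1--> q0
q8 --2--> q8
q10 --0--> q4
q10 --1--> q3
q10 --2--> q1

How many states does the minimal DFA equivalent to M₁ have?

All states are reachable from the start state.
Initial partition by acceptance: {q0,q1,q2,q3,q5,q6,q7,q8,q9,q10} | {q4}.
On input 0, block {q0,q1,q2,q3,q5,q6,q7,q8,q9,q10} splits into {q1,q3,q5,q6,q7,q8,q9} and {q0,q2,q10}.
On input 0, block {q1,q3,q5,q6,q7,q8,q9} splits into {q3,q5,q6,q7,q8,q9} and {q1}.
On input 0, block {q3,q5,q6,q7,q8,q9} splits into {q3,q5,q6,q8,q9} and {q7}.
On input 0, block {q3,q5,q6,q8,q9} splits into {q3,q5,q6} and {q8,q9}.
Stable partition: {q3,q5,q6} | {q4} | {q0,q2,q10} | {q1} | {q7} | {q8,q9} — 6 equivalence classes.

6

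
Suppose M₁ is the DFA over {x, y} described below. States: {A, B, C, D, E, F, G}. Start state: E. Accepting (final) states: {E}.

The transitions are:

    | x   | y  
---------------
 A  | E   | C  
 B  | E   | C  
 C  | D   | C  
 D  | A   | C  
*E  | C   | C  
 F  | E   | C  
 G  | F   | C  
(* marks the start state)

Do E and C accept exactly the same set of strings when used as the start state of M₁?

Reachable states from the start: {A,C,D,E}. Unreachable: {B,F,G} — drop them.
P0 = {E} | {A,C,D}.
On input x, block {A,C,D} splits into {C,D} and {A}.
On input x, block {C,D} splits into {C} and {D}.
Stable partition: {E} | {C} | {A} | {D} — 4 equivalence classes.
E and C end up in different blocks, so they are distinguishable. For instance, the string 'ε' is accepted from only E.

No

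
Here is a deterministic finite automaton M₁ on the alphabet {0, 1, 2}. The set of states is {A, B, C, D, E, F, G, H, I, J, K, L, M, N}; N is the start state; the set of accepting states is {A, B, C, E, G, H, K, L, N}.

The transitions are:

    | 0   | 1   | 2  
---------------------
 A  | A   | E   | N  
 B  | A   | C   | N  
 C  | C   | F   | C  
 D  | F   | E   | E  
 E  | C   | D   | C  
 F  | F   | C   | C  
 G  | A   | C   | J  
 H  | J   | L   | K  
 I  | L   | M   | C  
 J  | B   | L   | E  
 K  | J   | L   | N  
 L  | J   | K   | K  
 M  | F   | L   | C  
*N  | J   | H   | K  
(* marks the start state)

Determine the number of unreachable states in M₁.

Starting at N and following transitions, the reachable set is {A, B, C, D, E, F, H, J, K, L, N}. That leaves G, I, M unreachable — 3 in total.

3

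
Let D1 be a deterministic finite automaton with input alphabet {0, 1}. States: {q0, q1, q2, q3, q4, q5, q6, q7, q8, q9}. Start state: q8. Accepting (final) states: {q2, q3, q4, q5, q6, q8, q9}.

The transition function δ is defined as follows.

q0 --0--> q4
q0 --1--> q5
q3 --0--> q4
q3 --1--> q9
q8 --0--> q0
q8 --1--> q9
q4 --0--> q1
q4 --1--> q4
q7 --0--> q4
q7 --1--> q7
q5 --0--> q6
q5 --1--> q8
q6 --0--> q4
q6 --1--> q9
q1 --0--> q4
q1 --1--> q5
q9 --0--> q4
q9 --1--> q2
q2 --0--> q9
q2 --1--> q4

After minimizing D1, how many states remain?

7

Reachable states from the start: {q0,q1,q2,q4,q5,q6,q8,q9}. Unreachable: {q3,q7} — drop them.
Start with accepting vs non-accepting: {q2,q4,q5,q6,q8,q9} | {q0,q1}.
Split {q2,q4,q5,q6,q8,q9} by δ(·,0) → {q2,q5,q6,q9} and {q4,q8}.
On input 0, block {q2,q5,q6,q9} splits into {q2,q5} and {q6,q9}.
On input 1, block {q4,q8} splits into {q4} and {q8}.
On input 1, block {q2,q5} splits into {q2} and {q5}.
On input 1, block {q6,q9} splits into {q6} and {q9}.
The partition is now stable with 7 blocks: {q2} | {q0,q1} | {q4} | {q6} | {q8} | {q5} | {q9}.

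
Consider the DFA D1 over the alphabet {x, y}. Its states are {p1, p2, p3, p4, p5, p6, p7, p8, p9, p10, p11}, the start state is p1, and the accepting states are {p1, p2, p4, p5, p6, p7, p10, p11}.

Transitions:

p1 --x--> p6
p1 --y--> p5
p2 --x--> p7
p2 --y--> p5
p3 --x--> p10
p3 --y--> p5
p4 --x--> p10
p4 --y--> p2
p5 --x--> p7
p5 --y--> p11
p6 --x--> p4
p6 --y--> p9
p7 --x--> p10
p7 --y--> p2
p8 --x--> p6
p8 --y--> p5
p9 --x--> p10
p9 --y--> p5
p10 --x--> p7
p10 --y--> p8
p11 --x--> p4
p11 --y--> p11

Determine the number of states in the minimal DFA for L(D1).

4

First remove the unreachable states {p3}; 10 states remain.
P0 = {p1,p2,p4,p5,p6,p7,p10,p11} | {p8,p9}.
On input y, block {p1,p2,p4,p5,p6,p7,p10,p11} splits into {p1,p2,p4,p5,p7,p11} and {p6,p10}.
On input x, block {p1,p2,p4,p5,p7,p11} splits into {p1,p4,p7} and {p2,p5,p11}.
The partition is now stable with 4 blocks: {p1,p4,p7} | {p8,p9} | {p6,p10} | {p2,p5,p11}.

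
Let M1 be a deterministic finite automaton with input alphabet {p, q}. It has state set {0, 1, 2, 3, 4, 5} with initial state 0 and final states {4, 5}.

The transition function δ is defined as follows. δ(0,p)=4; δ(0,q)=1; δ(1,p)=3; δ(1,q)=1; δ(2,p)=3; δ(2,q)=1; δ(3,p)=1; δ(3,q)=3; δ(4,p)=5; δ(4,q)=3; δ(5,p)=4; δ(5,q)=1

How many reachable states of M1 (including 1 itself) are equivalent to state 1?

States {2} cannot be reached from the start state, so discard them.
P0 = {4,5} | {0,1,3}.
Refine {0,1,3} on symbol p: members go to different blocks, giving {1,3} and {0}.
No further refinement is possible. Final partition (3 blocks): {4,5} | {1,3} | {0}.
The equivalence class containing 1 is {1,3}, of size 2.

2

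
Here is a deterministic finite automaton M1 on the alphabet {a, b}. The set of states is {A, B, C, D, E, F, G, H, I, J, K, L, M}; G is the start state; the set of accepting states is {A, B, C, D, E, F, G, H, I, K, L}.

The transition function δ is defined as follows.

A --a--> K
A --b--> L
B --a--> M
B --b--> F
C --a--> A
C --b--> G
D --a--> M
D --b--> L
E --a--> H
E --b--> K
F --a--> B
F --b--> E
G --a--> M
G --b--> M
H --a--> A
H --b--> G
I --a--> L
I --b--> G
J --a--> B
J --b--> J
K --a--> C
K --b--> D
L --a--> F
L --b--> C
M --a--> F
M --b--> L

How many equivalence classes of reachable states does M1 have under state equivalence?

10

First remove the unreachable states {I,J}; 11 states remain.
P0 = {A,B,C,D,E,F,G,H,K,L} | {M}.
Split {A,B,C,D,E,F,G,H,K,L} by δ(·,a) → {A,C,E,F,H,K,L} and {B,D,G}.
Split {A,C,E,F,H,K,L} by δ(·,a) → {A,C,E,H,K,L} and {F}.
Refine {A,C,E,H,K,L} on symbol a: members go to different blocks, giving {A,C,E,H,K} and {L}.
Refine {A,C,E,H,K} on symbol b: members go to different blocks, giving {C,H,K} and {A} and {E}.
On input a, block {C,H,K} splits into {C,H} and {K}.
On input b, block {B,D,G} splits into {B} and {D} and {G}.
No further refinement is possible. Final partition (10 blocks): {C,H} | {M} | {B} | {F} | {L} | {A} | {E} | {K} | {D} | {G}.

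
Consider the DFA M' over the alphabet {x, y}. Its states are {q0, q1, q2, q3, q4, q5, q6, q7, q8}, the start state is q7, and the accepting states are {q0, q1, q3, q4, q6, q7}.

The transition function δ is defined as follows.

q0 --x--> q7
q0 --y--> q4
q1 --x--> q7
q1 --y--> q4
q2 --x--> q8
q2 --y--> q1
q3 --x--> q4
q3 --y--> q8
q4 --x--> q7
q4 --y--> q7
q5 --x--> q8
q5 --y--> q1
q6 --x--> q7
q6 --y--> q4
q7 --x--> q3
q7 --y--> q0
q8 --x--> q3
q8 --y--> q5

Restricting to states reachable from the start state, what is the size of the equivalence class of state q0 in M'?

States {q2,q6} cannot be reached from the start state, so discard them.
Start with accepting vs non-accepting: {q0,q1,q3,q4,q7} | {q5,q8}.
Refine {q0,q1,q3,q4,q7} on symbol y: members go to different blocks, giving {q0,q1,q4,q7} and {q3}.
Split {q0,q1,q4,q7} by δ(·,x) → {q0,q1,q4} and {q7}.
Refine {q0,q1,q4} on symbol y: members go to different blocks, giving {q0,q1} and {q4}.
Refine {q5,q8} on symbol x: members go to different blocks, giving {q5} and {q8}.
Stable partition: {q0,q1} | {q5} | {q3} | {q7} | {q4} | {q8} — 6 equivalence classes.
The equivalence class containing q0 is {q0,q1}, of size 2.

2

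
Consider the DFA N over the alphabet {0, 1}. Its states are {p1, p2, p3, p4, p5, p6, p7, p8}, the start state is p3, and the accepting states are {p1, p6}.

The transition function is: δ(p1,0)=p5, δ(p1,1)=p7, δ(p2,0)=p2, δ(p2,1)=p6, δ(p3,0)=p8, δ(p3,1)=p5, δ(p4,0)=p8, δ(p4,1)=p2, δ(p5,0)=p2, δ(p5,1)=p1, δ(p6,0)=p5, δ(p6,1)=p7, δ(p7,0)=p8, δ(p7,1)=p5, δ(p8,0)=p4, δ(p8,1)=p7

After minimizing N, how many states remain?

4

P0 = {p1,p6} | {p2,p3,p4,p5,p7,p8}.
On input 1, block {p2,p3,p4,p5,p7,p8} splits into {p3,p4,p7,p8} and {p2,p5}.
On input 1, block {p3,p4,p7,p8} splits into {p3,p4,p7} and {p8}.
Stable partition: {p1,p6} | {p3,p4,p7} | {p2,p5} | {p8} — 4 equivalence classes.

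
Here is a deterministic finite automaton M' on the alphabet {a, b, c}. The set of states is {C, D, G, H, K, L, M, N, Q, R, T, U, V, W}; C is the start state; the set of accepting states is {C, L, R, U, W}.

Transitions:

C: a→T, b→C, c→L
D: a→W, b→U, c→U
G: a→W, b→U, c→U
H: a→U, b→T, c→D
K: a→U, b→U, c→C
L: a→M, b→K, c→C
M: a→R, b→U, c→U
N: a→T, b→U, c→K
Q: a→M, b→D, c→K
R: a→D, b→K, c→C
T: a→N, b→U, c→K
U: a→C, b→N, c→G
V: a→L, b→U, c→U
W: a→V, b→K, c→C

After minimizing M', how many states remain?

6

First remove the unreachable states {H,Q}; 12 states remain.
Initial partition by acceptance: {C,L,R,U,W} | {D,G,K,M,N,T,V}.
Refine {C,L,R,U,W} on symbol a: members go to different blocks, giving {C,L,R,W} and {U}.
Refine {C,L,R,W} on symbol b: members go to different blocks, giving {L,R,W} and {C}.
Split {D,G,K,M,N,T,V} by δ(·,a) → {D,G,M,V} and {N,T} and {K}.
No further refinement is possible. Final partition (6 blocks): {L,R,W} | {D,G,M,V} | {U} | {C} | {N,T} | {K}.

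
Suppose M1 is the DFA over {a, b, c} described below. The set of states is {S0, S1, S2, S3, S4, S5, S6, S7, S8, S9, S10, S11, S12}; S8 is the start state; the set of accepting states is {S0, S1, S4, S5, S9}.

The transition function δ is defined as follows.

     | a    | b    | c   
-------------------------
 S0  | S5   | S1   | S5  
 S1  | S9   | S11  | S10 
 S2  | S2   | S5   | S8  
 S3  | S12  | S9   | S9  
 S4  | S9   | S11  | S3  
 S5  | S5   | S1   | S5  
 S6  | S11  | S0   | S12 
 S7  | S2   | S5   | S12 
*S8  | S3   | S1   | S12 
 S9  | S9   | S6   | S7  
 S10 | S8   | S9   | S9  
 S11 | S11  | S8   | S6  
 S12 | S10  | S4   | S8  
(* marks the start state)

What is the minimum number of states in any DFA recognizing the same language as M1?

8

Initial partition by acceptance: {S0,S1,S4,S5,S9} | {S2,S3,S6,S7,S8,S10,S11,S12}.
Split {S0,S1,S4,S5,S9} by δ(·,b) → {S1,S4,S9} and {S0,S5}.
On input b, block {S2,S3,S6,S7,S8,S10,S11,S12} splits into {S3,S8,S10,S12} and {S2,S6,S7} and {S11}.
On input b, block {S1,S4,S9} splits into {S1,S4} and {S9}.
Refine {S3,S8,S10,S12} on symbol b: members go to different blocks, giving {S3,S10} and {S8,S12}.
Refine {S2,S6,S7} on symbol a: members go to different blocks, giving {S2,S7} and {S6}.
Stable partition: {S1,S4} | {S3,S10} | {S0,S5} | {S2,S7} | {S11} | {S9} | {S8,S12} | {S6} — 8 equivalence classes.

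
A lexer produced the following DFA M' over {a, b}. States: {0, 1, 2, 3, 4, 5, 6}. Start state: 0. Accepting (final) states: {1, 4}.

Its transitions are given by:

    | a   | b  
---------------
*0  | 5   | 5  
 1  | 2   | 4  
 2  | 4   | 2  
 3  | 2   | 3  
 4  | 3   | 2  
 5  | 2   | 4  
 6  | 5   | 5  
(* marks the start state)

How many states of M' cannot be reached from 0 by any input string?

No path from 0 leads to 1, 6; the other 5 states are all reachable.

2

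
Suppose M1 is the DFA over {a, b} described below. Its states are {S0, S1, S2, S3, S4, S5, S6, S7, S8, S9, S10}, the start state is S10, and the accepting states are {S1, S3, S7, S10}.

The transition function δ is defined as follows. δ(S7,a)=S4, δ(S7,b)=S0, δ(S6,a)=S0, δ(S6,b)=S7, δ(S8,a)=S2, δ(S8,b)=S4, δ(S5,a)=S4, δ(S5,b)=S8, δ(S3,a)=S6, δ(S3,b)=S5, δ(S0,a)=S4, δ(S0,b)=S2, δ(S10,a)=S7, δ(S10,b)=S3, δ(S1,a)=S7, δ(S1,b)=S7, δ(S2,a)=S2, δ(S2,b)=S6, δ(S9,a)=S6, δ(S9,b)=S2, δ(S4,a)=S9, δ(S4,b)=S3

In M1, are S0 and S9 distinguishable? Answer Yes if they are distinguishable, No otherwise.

States {S1} cannot be reached from the start state, so discard them.
Start with accepting vs non-accepting: {S3,S7,S10} | {S0,S2,S4,S5,S6,S8,S9}.
Refine {S3,S7,S10} on symbol a: members go to different blocks, giving {S3,S7} and {S10}.
Split {S0,S2,S4,S5,S6,S8,S9} by δ(·,b) → {S0,S2,S5,S8,S9} and {S4,S6}.
Refine {S0,S2,S5,S8,S9} on symbol a: members go to different blocks, giving {S0,S5,S9} and {S2,S8}.
The partition is now stable with 5 blocks: {S3,S7} | {S0,S5,S9} | {S10} | {S4,S6} | {S2,S8}.
S0 and S9 lie in the same block of the stable partition, so they are equivalent — no string distinguishes them.

No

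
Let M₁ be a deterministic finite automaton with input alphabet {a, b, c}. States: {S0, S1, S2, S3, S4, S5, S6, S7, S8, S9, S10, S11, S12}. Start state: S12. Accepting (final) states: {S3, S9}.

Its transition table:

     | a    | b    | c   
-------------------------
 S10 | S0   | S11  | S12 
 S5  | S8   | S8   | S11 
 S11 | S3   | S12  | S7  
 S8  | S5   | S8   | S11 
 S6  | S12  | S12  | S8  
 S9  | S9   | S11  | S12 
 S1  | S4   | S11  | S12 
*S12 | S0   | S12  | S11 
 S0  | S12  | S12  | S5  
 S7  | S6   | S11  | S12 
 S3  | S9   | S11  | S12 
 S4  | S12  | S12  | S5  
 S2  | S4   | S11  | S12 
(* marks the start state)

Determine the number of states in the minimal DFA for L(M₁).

6

First remove the unreachable states {S1,S2,S4,S10}; 9 states remain.
P0 = {S3,S9} | {S0,S5,S6,S7,S8,S11,S12}.
On input a, block {S0,S5,S6,S7,S8,S11,S12} splits into {S0,S5,S6,S7,S8,S12} and {S11}.
Split {S0,S5,S6,S7,S8,S12} by δ(·,b) → {S0,S5,S6,S8,S12} and {S7}.
On input c, block {S0,S5,S6,S8,S12} splits into {S5,S8,S12} and {S0,S6}.
Split {S5,S8,S12} by δ(·,a) → {S5,S8} and {S12}.
No further refinement is possible. Final partition (6 blocks): {S3,S9} | {S5,S8} | {S11} | {S7} | {S0,S6} | {S12}.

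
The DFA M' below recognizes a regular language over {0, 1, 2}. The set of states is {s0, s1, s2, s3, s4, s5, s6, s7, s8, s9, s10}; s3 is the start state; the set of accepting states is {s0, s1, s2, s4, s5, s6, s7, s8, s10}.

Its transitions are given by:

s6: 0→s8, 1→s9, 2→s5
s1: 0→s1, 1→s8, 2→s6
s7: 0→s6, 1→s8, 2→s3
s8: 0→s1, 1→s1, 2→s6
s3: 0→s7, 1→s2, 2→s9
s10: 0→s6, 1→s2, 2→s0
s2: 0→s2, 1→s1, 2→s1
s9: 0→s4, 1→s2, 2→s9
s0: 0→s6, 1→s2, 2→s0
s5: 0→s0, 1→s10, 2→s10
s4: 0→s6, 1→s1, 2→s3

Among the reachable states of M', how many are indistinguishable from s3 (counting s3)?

Initial partition by acceptance: {s0,s1,s2,s4,s5,s6,s7,s8,s10} | {s3,s9}.
Refine {s0,s1,s2,s4,s5,s6,s7,s8,s10} on symbol 1: members go to different blocks, giving {s0,s1,s2,s4,s5,s7,s8,s10} and {s6}.
Split {s0,s1,s2,s4,s5,s7,s8,s10} by δ(·,0) → {s0,s4,s7,s10} and {s1,s2,s5,s8}.
Refine {s0,s4,s7,s10} on symbol 2: members go to different blocks, giving {s0,s10} and {s4,s7}.
On input 0, block {s1,s2,s5,s8} splits into {s1,s2,s8} and {s5}.
Refine {s1,s2,s8} on symbol 2: members go to different blocks, giving {s1,s8} and {s2}.
The partition is now stable with 7 blocks: {s0,s10} | {s3,s9} | {s6} | {s1,s8} | {s4,s7} | {s5} | {s2}.
State s3 belongs to the block {s3,s9}, which has 2 states.

2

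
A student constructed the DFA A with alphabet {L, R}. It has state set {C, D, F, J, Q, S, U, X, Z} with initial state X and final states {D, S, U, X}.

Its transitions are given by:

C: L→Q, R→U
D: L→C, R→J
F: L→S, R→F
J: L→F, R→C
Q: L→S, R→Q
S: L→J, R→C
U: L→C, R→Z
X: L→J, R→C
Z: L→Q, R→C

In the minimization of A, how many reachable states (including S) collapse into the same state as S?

2

First remove the unreachable states {D}; 8 states remain.
P0 = {S,U,X} | {C,F,J,Q,Z}.
Refine {C,F,J,Q,Z} on symbol L: members go to different blocks, giving {C,J,Z} and {F,Q}.
Refine {C,J,Z} on symbol R: members go to different blocks, giving {J,Z} and {C}.
Refine {S,U,X} on symbol L: members go to different blocks, giving {S,X} and {U}.
The partition is now stable with 5 blocks: {S,X} | {J,Z} | {F,Q} | {C} | {U}.
The equivalence class containing S is {S,X}, of size 2.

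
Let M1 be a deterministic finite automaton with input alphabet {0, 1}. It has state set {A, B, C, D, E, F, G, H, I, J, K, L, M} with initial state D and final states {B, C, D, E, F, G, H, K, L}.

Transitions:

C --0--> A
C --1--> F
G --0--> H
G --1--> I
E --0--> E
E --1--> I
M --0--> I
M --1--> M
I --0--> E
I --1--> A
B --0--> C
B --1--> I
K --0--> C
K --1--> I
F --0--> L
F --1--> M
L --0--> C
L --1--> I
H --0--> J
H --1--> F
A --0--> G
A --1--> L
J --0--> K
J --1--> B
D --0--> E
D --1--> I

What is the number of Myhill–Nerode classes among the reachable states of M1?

Start with accepting vs non-accepting: {B,C,D,E,F,G,H,K,L} | {A,I,J,M}.
On input 0, block {B,C,D,E,F,G,H,K,L} splits into {B,D,E,F,G,K,L} and {C,H}.
On input 0, block {B,D,E,F,G,K,L} splits into {B,G,K,L} and {D,E,F}.
Split {A,I,J,M} by δ(·,0) → {A,J} and {I} and {M}.
On input 0, block {D,E,F} splits into {D,E} and {F}.
Stable partition: {B,G,K,L} | {A,J} | {C,H} | {D,E} | {I} | {M} | {F} — 7 equivalence classes.

7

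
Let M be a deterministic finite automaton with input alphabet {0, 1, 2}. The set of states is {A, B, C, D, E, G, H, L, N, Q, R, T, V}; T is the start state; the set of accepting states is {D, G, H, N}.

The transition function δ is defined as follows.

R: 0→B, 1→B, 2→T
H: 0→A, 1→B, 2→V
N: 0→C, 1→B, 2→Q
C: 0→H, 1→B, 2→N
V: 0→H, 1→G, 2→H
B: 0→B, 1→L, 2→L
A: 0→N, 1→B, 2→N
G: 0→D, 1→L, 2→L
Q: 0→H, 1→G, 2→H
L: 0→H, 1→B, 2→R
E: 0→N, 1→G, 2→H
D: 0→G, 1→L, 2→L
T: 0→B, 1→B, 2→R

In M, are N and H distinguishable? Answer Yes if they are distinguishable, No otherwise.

Reachable states from the start: {A,B,C,D,G,H,L,N,Q,R,T,V}. Unreachable: {E} — drop them.
Initial partition by acceptance: {D,G,H,N} | {A,B,C,L,Q,R,T,V}.
On input 0, block {D,G,H,N} splits into {H,N} and {D,G}.
Refine {A,B,C,L,Q,R,T,V} on symbol 0: members go to different blocks, giving {A,C,L,Q,V} and {B,R,T}.
Split {A,C,L,Q,V} by δ(·,1) → {A,C,L} and {Q,V}.
Refine {A,C,L} on symbol 2: members go to different blocks, giving {A,C} and {L}.
On input 1, block {B,R,T} splits into {R,T} and {B}.
Stable partition: {H,N} | {A,C} | {D,G} | {R,T} | {Q,V} | {L} | {B} — 7 equivalence classes.
N and H lie in the same block of the stable partition, so they are equivalent — no string distinguishes them.

No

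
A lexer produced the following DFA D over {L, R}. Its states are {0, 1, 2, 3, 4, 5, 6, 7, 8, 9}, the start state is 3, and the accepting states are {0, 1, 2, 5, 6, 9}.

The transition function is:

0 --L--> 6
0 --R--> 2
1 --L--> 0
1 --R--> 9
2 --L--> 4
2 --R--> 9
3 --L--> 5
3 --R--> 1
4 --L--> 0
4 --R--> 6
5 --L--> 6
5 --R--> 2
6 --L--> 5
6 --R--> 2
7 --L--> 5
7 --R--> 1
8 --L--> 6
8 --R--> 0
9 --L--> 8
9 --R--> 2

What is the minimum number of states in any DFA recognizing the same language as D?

3

States {7} cannot be reached from the start state, so discard them.
Initial partition by acceptance: {0,1,2,5,6,9} | {3,4,8}.
On input L, block {0,1,2,5,6,9} splits into {0,1,5,6} and {2,9}.
No further refinement is possible. Final partition (3 blocks): {0,1,5,6} | {3,4,8} | {2,9}.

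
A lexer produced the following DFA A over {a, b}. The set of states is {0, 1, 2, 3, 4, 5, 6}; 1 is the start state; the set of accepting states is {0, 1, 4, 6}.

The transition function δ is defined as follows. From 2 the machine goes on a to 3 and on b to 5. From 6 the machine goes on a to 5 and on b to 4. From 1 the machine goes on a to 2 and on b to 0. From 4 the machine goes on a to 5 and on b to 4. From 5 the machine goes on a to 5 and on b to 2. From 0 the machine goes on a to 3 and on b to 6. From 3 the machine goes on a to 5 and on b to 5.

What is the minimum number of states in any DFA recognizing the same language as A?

All states are reachable from the start state.
Start with accepting vs non-accepting: {0,1,4,6} | {2,3,5}.
The partition is now stable with 2 blocks: {0,1,4,6} | {2,3,5}.

2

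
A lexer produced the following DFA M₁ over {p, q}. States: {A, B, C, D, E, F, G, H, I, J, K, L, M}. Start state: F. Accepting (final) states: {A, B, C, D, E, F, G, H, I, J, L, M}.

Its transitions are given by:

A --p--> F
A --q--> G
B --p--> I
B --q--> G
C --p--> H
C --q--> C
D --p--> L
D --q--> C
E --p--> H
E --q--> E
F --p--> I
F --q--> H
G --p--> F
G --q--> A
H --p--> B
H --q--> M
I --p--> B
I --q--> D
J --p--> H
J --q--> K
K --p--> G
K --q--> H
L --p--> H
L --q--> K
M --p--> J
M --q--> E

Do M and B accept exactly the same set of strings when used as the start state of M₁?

Initial partition by acceptance: {A,B,C,D,E,F,G,H,I,J,L,M} | {K}.
Split {A,B,C,D,E,F,G,H,I,J,L,M} by δ(·,q) → {A,B,C,D,E,F,G,H,I,M} and {J,L}.
Refine {A,B,C,D,E,F,G,H,I,M} on symbol p: members go to different blocks, giving {A,B,C,E,F,G,H,I} and {D,M}.
On input q, block {A,B,C,E,F,G,H,I} splits into {A,B,C,E,F,G} and {H,I}.
On input p, block {A,B,C,E,F,G} splits into {B,C,E,F} and {A,G}.
On input q, block {B,C,E,F} splits into {C,E} and {B} and {F}.
Stable partition: {C,E} | {K} | {J,L} | {D,M} | {H,I} | {A,G} | {B} | {F} — 8 equivalence classes.
M and B end up in different blocks, so they are distinguishable. For instance, the string 'pq' is accepted from only B.

No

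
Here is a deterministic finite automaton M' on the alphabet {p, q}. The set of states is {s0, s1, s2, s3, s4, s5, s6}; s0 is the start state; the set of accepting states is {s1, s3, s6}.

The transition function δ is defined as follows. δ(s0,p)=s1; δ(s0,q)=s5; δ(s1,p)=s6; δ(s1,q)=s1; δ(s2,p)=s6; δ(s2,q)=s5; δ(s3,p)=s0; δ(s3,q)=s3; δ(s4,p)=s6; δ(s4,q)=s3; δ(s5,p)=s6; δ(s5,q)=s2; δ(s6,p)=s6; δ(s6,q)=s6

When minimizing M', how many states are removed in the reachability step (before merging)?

BFS from s0 reaches {s0, s1, s2, s5, s6}; the 2 state(s) s3, s4 are never visited.

2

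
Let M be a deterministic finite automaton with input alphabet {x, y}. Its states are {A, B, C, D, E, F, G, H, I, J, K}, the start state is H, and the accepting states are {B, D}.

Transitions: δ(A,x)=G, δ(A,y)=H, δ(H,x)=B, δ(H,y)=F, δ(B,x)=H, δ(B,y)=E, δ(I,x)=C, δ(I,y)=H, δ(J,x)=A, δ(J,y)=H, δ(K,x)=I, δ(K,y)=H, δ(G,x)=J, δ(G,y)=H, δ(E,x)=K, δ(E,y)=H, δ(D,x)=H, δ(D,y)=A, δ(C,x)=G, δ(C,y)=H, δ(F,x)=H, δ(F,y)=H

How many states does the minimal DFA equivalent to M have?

4

Reachable states from the start: {A,B,C,E,F,G,H,I,J,K}. Unreachable: {D} — drop them.
Initial partition by acceptance: {B} | {A,C,E,F,G,H,I,J,K}.
Refine {A,C,E,F,G,H,I,J,K} on symbol x: members go to different blocks, giving {A,C,E,F,G,I,J,K} and {H}.
Split {A,C,E,F,G,I,J,K} by δ(·,x) → {A,C,E,G,I,J,K} and {F}.
Stable partition: {B} | {A,C,E,G,I,J,K} | {H} | {F} — 4 equivalence classes.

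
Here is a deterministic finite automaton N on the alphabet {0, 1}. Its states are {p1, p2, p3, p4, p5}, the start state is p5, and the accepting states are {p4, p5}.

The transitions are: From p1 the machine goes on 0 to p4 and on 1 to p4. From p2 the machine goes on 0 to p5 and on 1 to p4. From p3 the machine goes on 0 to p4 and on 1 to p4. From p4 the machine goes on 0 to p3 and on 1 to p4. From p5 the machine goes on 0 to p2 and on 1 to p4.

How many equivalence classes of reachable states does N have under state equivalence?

States {p1} cannot be reached from the start state, so discard them.
Start with accepting vs non-accepting: {p4,p5} | {p2,p3}.
No further refinement is possible. Final partition (2 blocks): {p4,p5} | {p2,p3}.

2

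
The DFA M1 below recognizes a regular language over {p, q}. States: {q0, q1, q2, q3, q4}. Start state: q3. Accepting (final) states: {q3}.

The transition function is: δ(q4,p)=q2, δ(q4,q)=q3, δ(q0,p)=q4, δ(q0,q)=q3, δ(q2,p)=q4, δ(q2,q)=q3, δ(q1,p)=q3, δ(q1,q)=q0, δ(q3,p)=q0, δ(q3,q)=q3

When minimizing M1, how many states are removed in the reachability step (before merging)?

1

No path from q3 leads to q1; the other 4 states are all reachable.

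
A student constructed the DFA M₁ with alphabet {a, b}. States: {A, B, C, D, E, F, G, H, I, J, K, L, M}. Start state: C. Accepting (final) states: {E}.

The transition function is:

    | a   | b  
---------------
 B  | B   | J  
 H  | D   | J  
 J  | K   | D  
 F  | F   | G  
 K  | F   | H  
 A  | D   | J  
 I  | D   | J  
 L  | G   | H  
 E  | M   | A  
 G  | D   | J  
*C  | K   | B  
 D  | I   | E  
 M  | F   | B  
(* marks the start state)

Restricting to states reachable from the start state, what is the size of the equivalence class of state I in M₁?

First remove the unreachable states {L}; 12 states remain.
Initial partition by acceptance: {E} | {A,B,C,D,F,G,H,I,J,K,M}.
Split {A,B,C,D,F,G,H,I,J,K,M} by δ(·,b) → {A,B,C,F,G,H,I,J,K,M} and {D}.
Split {A,B,C,F,G,H,I,J,K,M} by δ(·,a) → {B,C,F,J,K,M} and {A,G,H,I}.
Refine {B,C,F,J,K,M} on symbol b: members go to different blocks, giving {B,C,M} and {F,K} and {J}.
On input a, block {B,C,M} splits into {C,M} and {B}.
No further refinement is possible. Final partition (7 blocks): {E} | {C,M} | {D} | {A,G,H,I} | {F,K} | {J} | {B}.
The equivalence class containing I is {A,G,H,I}, of size 4.

4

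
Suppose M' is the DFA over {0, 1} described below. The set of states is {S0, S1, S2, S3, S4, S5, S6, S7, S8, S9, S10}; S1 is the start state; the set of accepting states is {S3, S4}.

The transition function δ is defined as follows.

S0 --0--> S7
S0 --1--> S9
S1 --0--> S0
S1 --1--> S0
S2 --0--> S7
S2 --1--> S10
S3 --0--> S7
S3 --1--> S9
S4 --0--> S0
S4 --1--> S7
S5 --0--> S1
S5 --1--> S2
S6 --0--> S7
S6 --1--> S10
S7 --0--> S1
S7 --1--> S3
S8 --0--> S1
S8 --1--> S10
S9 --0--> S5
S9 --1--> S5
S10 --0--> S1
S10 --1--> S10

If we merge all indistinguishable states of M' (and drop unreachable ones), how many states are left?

States {S4,S6,S8} cannot be reached from the start state, so discard them.
P0 = {S3} | {S0,S1,S2,S5,S7,S9,S10}.
Refine {S0,S1,S2,S5,S7,S9,S10} on symbol 1: members go to different blocks, giving {S0,S1,S2,S5,S9,S10} and {S7}.
Split {S0,S1,S2,S5,S9,S10} by δ(·,0) → {S1,S5,S9,S10} and {S0,S2}.
On input 0, block {S1,S5,S9,S10} splits into {S5,S9,S10} and {S1}.
On input 0, block {S5,S9,S10} splits into {S5,S10} and {S9}.
Split {S5,S10} by δ(·,1) → {S5} and {S10}.
Split {S0,S2} by δ(·,1) → {S0} and {S2}.
The partition is now stable with 8 blocks: {S3} | {S5} | {S7} | {S0} | {S1} | {S9} | {S10} | {S2}.

8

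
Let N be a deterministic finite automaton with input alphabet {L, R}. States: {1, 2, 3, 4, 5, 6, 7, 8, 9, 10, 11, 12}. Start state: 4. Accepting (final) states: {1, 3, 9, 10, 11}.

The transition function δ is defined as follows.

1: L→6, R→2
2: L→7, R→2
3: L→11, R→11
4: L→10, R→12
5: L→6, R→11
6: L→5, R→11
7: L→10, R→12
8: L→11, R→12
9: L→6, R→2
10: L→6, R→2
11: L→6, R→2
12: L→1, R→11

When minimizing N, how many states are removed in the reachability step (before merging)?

3

No path from 4 leads to 3, 8, 9; the other 9 states are all reachable.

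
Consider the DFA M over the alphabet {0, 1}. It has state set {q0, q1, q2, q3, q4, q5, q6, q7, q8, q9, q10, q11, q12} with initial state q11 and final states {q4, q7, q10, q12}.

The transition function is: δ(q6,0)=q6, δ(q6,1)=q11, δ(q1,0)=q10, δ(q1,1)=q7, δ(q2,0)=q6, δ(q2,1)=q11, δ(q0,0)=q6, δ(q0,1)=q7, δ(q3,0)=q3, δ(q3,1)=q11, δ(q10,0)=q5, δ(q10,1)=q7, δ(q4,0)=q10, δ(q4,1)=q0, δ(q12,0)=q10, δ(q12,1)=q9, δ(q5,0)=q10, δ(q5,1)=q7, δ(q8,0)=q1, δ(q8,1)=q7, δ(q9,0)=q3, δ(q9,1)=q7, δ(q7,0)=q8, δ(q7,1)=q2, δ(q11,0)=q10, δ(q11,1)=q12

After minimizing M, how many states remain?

Reachable states from the start: {q1,q2,q3,q5,q6,q7,q8,q9,q10,q11,q12}. Unreachable: {q0,q4} — drop them.
P0 = {q7,q10,q12} | {q1,q2,q3,q5,q6,q8,q9,q11}.
Refine {q7,q10,q12} on symbol 0: members go to different blocks, giving {q7,q10} and {q12}.
On input 1, block {q7,q10} splits into {q7} and {q10}.
On input 0, block {q1,q2,q3,q5,q6,q8,q9,q11} splits into {q2,q3,q6,q8,q9} and {q1,q5,q11}.
Refine {q2,q3,q6,q8,q9} on symbol 0: members go to different blocks, giving {q2,q3,q6,q9} and {q8}.
Split {q2,q3,q6,q9} by δ(·,1) → {q2,q3,q6} and {q9}.
Refine {q1,q5,q11} on symbol 1: members go to different blocks, giving {q1,q5} and {q11}.
No further refinement is possible. Final partition (8 blocks): {q7} | {q2,q3,q6} | {q12} | {q10} | {q1,q5} | {q8} | {q9} | {q11}.

8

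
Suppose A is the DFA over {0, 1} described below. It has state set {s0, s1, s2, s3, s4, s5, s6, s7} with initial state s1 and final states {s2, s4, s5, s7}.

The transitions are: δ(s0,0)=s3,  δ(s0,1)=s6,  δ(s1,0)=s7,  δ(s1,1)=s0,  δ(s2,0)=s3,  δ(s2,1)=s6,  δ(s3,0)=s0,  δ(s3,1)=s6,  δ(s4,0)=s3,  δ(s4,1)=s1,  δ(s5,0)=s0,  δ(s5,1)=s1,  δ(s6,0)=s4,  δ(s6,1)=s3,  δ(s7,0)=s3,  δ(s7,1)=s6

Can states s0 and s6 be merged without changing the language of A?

No

Reachable states from the start: {s0,s1,s3,s4,s6,s7}. Unreachable: {s2,s5} — drop them.
Start with accepting vs non-accepting: {s4,s7} | {s0,s1,s3,s6}.
On input 0, block {s0,s1,s3,s6} splits into {s0,s3} and {s1,s6}.
No further refinement is possible. Final partition (3 blocks): {s4,s7} | {s0,s3} | {s1,s6}.
s0 and s6 end up in different blocks, so they are distinguishable. For instance, the string '0' is accepted from only s6.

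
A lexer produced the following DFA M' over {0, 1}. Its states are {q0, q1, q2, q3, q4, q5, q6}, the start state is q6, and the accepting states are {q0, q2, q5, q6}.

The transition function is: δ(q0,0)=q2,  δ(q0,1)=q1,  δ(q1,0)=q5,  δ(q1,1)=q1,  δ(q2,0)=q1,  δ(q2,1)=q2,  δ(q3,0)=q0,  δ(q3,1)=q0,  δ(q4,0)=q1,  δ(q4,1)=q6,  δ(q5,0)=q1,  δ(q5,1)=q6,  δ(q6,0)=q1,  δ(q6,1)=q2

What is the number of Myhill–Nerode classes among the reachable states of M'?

2

States {q0,q3,q4} cannot be reached from the start state, so discard them.
P0 = {q2,q5,q6} | {q1}.
No further refinement is possible. Final partition (2 blocks): {q2,q5,q6} | {q1}.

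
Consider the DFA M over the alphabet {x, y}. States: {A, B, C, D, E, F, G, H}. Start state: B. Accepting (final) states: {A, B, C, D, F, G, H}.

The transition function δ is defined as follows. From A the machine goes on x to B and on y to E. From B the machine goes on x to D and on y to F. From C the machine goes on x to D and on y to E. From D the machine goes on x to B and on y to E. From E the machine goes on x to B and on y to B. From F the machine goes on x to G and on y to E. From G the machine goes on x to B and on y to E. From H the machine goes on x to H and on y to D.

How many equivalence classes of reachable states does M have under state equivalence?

4

First remove the unreachable states {A,C,H}; 5 states remain.
Start with accepting vs non-accepting: {B,D,F,G} | {E}.
Split {B,D,F,G} by δ(·,y) → {D,F,G} and {B}.
On input x, block {D,F,G} splits into {D,G} and {F}.
No further refinement is possible. Final partition (4 blocks): {D,G} | {E} | {B} | {F}.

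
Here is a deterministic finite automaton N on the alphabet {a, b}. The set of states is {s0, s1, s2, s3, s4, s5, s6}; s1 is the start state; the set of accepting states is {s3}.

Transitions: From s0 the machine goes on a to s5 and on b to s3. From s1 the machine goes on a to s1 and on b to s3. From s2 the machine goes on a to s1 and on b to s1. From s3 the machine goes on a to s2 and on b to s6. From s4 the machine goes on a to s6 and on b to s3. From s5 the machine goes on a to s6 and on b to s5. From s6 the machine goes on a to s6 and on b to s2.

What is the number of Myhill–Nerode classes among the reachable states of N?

Reachable states from the start: {s1,s2,s3,s6}. Unreachable: {s0,s4,s5} — drop them.
P0 = {s3} | {s1,s2,s6}.
Refine {s1,s2,s6} on symbol b: members go to different blocks, giving {s2,s6} and {s1}.
Refine {s2,s6} on symbol a: members go to different blocks, giving {s2} and {s6}.
Stable partition: {s3} | {s2} | {s1} | {s6} — 4 equivalence classes.

4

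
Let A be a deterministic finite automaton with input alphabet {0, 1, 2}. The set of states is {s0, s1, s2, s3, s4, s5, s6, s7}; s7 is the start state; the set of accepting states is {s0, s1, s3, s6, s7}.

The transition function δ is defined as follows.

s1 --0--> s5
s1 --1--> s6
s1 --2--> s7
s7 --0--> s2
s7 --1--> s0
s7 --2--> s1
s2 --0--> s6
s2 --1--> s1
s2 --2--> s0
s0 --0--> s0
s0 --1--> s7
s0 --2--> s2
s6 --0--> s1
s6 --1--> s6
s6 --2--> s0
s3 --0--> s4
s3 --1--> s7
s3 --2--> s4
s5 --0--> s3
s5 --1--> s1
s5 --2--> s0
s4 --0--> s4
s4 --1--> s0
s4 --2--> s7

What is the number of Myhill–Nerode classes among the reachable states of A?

All states are reachable from the start state.
P0 = {s0,s1,s3,s6,s7} | {s2,s4,s5}.
Refine {s0,s1,s3,s6,s7} on symbol 0: members go to different blocks, giving {s1,s3,s7} and {s0,s6}.
Split {s1,s3,s7} by δ(·,1) → {s1,s7} and {s3}.
Split {s2,s4,s5} by δ(·,0) → {s2} and {s4} and {s5}.
Split {s1,s7} by δ(·,0) → {s1} and {s7}.
Split {s0,s6} by δ(·,0) → {s0} and {s6}.
Stable partition: {s1} | {s2} | {s0} | {s3} | {s4} | {s5} | {s7} | {s6} — 8 equivalence classes.

8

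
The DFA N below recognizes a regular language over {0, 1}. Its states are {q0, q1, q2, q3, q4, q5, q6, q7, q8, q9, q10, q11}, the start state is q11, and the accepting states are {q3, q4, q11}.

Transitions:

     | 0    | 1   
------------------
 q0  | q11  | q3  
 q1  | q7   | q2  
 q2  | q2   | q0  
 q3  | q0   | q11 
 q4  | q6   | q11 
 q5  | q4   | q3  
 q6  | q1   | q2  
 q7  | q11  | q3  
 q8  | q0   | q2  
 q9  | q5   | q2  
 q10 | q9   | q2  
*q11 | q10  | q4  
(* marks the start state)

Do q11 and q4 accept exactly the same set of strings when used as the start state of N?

Yes

Reachable states from the start: {q0,q1,q2,q3,q4,q5,q6,q7,q9,q10,q11}. Unreachable: {q8} — drop them.
Initial partition by acceptance: {q3,q4,q11} | {q0,q1,q2,q5,q6,q7,q9,q10}.
On input 0, block {q0,q1,q2,q5,q6,q7,q9,q10} splits into {q1,q2,q6,q9,q10} and {q0,q5,q7}.
Split {q3,q4,q11} by δ(·,0) → {q4,q11} and {q3}.
Refine {q1,q2,q6,q9,q10} on symbol 0: members go to different blocks, giving {q2,q6,q10} and {q1,q9}.
On input 0, block {q2,q6,q10} splits into {q6,q10} and {q2}.
The partition is now stable with 6 blocks: {q4,q11} | {q6,q10} | {q0,q5,q7} | {q3} | {q1,q9} | {q2}.
q11 and q4 lie in the same block of the stable partition, so they are equivalent — no string distinguishes them.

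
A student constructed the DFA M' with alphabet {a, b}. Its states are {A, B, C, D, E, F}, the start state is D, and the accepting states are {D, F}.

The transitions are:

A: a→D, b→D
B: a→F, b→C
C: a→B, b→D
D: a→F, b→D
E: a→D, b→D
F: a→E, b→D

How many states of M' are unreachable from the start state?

3

No path from D leads to A, B, C; the other 3 states are all reachable.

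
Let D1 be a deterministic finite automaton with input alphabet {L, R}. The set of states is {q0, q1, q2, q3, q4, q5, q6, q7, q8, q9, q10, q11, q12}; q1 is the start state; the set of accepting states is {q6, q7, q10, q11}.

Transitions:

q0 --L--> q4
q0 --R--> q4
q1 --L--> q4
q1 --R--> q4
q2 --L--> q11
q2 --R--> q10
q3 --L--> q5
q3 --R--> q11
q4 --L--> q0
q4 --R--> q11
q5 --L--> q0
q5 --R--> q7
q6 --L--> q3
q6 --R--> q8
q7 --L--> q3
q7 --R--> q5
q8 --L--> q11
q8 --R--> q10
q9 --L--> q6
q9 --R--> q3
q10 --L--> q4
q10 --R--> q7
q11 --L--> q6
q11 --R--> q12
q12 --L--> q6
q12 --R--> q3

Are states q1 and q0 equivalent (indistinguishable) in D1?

States {q2,q9} cannot be reached from the start state, so discard them.
Initial partition by acceptance: {q6,q7,q10,q11} | {q0,q1,q3,q4,q5,q8,q12}.
Refine {q6,q7,q10,q11} on symbol L: members go to different blocks, giving {q6,q7,q10} and {q11}.
Split {q6,q7,q10} by δ(·,R) → {q6,q7} and {q10}.
On input L, block {q0,q1,q3,q4,q5,q8,q12} splits into {q0,q1,q3,q4,q5} and {q8} and {q12}.
On input R, block {q6,q7} splits into {q6} and {q7}.
Split {q0,q1,q3,q4,q5} by δ(·,R) → {q0,q1} and {q3,q4} and {q5}.
Refine {q3,q4} on symbol L: members go to different blocks, giving {q3} and {q4}.
Stable partition: {q6} | {q0,q1} | {q11} | {q10} | {q8} | {q12} | {q7} | {q3} | {q5} | {q4} — 10 equivalence classes.
q1 and q0 lie in the same block of the stable partition, so they are equivalent — no string distinguishes them.

Yes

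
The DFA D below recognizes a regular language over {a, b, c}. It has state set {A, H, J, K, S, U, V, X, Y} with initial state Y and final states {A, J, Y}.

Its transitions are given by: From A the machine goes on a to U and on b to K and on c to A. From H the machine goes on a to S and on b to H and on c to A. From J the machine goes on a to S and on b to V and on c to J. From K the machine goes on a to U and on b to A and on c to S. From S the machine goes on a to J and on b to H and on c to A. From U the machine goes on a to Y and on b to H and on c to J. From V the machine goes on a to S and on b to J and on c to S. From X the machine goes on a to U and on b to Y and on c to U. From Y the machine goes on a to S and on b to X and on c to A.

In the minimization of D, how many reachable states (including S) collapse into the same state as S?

Every state is reachable, so we keep all 9.
Initial partition by acceptance: {A,J,Y} | {H,K,S,U,V,X}.
Split {H,K,S,U,V,X} by δ(·,a) → {H,K,V,X} and {S,U}.
On input b, block {H,K,V,X} splits into {K,V,X} and {H}.
No further refinement is possible. Final partition (4 blocks): {A,J,Y} | {K,V,X} | {S,U} | {H}.
The equivalence class containing S is {S,U}, of size 2.

2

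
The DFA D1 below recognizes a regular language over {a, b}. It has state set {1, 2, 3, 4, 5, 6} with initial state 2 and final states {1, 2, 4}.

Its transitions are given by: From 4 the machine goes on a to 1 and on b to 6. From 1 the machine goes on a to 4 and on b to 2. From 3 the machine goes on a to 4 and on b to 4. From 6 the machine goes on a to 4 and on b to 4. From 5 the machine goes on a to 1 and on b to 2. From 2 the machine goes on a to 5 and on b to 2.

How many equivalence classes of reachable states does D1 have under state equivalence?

5

First remove the unreachable states {3}; 5 states remain.
P0 = {1,2,4} | {5,6}.
Refine {1,2,4} on symbol a: members go to different blocks, giving {1,4} and {2}.
On input b, block {1,4} splits into {1} and {4}.
Refine {5,6} on symbol a: members go to different blocks, giving {5} and {6}.
No further refinement is possible. Final partition (5 blocks): {1} | {5} | {2} | {4} | {6}.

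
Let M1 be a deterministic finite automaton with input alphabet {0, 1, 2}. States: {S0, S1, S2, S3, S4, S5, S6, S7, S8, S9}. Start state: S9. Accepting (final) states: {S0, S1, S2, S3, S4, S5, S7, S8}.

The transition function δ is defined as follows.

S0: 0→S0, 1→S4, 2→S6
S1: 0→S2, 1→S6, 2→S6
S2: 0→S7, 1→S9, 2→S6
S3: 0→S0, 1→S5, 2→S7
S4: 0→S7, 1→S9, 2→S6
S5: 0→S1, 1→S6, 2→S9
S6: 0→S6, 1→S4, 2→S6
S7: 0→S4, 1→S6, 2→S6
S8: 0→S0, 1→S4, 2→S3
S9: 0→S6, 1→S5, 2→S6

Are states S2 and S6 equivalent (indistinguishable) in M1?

No

Reachable states from the start: {S1,S2,S4,S5,S6,S7,S9}. Unreachable: {S0,S3,S8} — drop them.
Start with accepting vs non-accepting: {S1,S2,S4,S5,S7} | {S6,S9}.
No further refinement is possible. Final partition (2 blocks): {S1,S2,S4,S5,S7} | {S6,S9}.
S2 and S6 end up in different blocks, so they are distinguishable. For instance, the string 'ε' is accepted from only S2.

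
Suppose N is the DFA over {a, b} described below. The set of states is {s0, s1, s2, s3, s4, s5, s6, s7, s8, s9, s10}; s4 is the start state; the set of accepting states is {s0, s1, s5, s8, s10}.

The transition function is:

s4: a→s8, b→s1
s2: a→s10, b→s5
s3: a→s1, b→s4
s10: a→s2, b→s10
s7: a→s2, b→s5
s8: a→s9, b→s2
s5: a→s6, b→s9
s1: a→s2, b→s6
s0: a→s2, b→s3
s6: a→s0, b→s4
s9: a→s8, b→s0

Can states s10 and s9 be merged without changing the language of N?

Reachable states from the start: {s0,s1,s2,s3,s4,s5,s6,s8,s9,s10}. Unreachable: {s7} — drop them.
Initial partition by acceptance: {s0,s1,s5,s8,s10} | {s2,s3,s4,s6,s9}.
On input b, block {s0,s1,s5,s8,s10} splits into {s0,s1,s5,s8} and {s10}.
Split {s2,s3,s4,s6,s9} by δ(·,a) → {s3,s4,s6,s9} and {s2}.
On input a, block {s0,s1,s5,s8} splits into {s0,s1} and {s5,s8}.
On input a, block {s3,s4,s6,s9} splits into {s3,s6} and {s4,s9}.
Split {s5,s8} by δ(·,a) → {s5} and {s8}.
The partition is now stable with 7 blocks: {s0,s1} | {s3,s6} | {s10} | {s2} | {s5} | {s4,s9} | {s8}.
s10 and s9 end up in different blocks, so they are distinguishable. For instance, the string 'ε' is accepted from only s10.

No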